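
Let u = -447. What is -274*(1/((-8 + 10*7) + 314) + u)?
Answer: 23025727/188 ≈ 1.2248e+5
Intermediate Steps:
-274*(1/((-8 + 10*7) + 314) + u) = -274*(1/((-8 + 10*7) + 314) - 447) = -274*(1/((-8 + 70) + 314) - 447) = -274*(1/(62 + 314) - 447) = -274*(1/376 - 447) = -274*(-168071/376) = 23025727/188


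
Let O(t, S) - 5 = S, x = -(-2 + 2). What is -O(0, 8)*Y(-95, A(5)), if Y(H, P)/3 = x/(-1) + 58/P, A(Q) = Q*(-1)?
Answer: 2262/5 ≈ 452.40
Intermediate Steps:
A(Q) = -Q
x = 0 (x = -1*0 = 0)
O(t, S) = 5 + S
Y(H, P) = 174/P (Y(H, P) = 3*(0/(-1) + 58/P) = 3*(0*(-1) + 58/P) = 3*(0 + 58/P) = 3*(58/P) = 174/P)
-O(0, 8)*Y(-95, A(5)) = -(5 + 8)*174/((-1*5)) = -13*174/(-5) = -13*174*(-⅕) = -13*(-174)/5 = -1*(-2262/5) = 2262/5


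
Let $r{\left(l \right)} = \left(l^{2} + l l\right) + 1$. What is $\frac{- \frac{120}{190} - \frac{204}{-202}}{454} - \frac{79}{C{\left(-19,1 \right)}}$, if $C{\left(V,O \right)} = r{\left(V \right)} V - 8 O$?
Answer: $\frac{39402862}{5987500685} \approx 0.0065809$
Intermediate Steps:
$r{\left(l \right)} = 1 + 2 l^{2}$ ($r{\left(l \right)} = \left(l^{2} + l^{2}\right) + 1 = 2 l^{2} + 1 = 1 + 2 l^{2}$)
$C{\left(V,O \right)} = - 8 O + V \left(1 + 2 V^{2}\right)$ ($C{\left(V,O \right)} = \left(1 + 2 V^{2}\right) V - 8 O = V \left(1 + 2 V^{2}\right) - 8 O = - 8 O + V \left(1 + 2 V^{2}\right)$)
$\frac{- \frac{120}{190} - \frac{204}{-202}}{454} - \frac{79}{C{\left(-19,1 \right)}} = \frac{- \frac{120}{190} - \frac{204}{-202}}{454} - \frac{79}{-19 - 8 + 2 \left(-19\right)^{3}} = \left(\left(-120\right) \frac{1}{190} - - \frac{102}{101}\right) \frac{1}{454} - \frac{79}{-19 - 8 + 2 \left(-6859\right)} = \left(- \frac{12}{19} + \frac{102}{101}\right) \frac{1}{454} - \frac{79}{-19 - 8 - 13718} = \frac{726}{1919} \cdot \frac{1}{454} - \frac{79}{-13745} = \frac{363}{435613} - - \frac{79}{13745} = \frac{363}{435613} + \frac{79}{13745} = \frac{39402862}{5987500685}$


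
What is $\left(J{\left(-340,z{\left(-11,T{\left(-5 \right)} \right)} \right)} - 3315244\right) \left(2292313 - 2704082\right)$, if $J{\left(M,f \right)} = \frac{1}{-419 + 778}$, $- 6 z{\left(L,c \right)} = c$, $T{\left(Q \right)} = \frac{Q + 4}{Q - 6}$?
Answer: $\frac{490076179270555}{359} \approx 1.3651 \cdot 10^{12}$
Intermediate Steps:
$T{\left(Q \right)} = \frac{4 + Q}{-6 + Q}$
$z{\left(L,c \right)} = - \frac{c}{6}$
$J{\left(M,f \right)} = \frac{1}{359}$
$\left(J{\left(-340,z{\left(-11,T{\left(-5 \right)} \right)} \right)} - 3315244\right) \left(2292313 - 2704082\right) = \left(\frac{1}{359} - 3315244\right) \left(2292313 - 2704082\right) = \left(- \frac{1190172595}{359}\right) \left(-411769\right) = \frac{490076179270555}{359}$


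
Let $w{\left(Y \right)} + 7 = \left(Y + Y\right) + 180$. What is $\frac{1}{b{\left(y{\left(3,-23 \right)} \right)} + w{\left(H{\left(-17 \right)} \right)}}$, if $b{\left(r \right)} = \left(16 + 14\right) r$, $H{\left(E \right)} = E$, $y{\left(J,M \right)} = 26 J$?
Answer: $\frac{1}{2479} \approx 0.00040339$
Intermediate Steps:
$w{\left(Y \right)} = 173 + 2 Y$ ($w{\left(Y \right)} = -7 + \left(\left(Y + Y\right) + 180\right) = -7 + \left(2 Y + 180\right) = -7 + \left(180 + 2 Y\right) = 173 + 2 Y$)
$b{\left(r \right)} = 30 r$
$\frac{1}{b{\left(y{\left(3,-23 \right)} \right)} + w{\left(H{\left(-17 \right)} \right)}} = \frac{1}{30 \cdot 26 \cdot 3 + \left(173 + 2 \left(-17\right)\right)} = \frac{1}{30 \cdot 78 + \left(173 - 34\right)} = \frac{1}{2340 + 139} = \frac{1}{2479}$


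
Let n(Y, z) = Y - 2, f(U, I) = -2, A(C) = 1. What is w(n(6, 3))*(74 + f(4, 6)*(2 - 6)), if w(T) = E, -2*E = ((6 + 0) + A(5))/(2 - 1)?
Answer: -287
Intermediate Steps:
n(Y, z) = -2 + Y
E = -7/2 (E = -((6 + 0) + 1)/(2*(2 - 1)) = -(6 + 1)/(2*1) = -7/2 ≈ -3.5000)
w(T) = -7/2
w(n(6, 3))*(74 + f(4, 6)*(2 - 6)) = -7*(74 - 2*(2 - 6))/2 = -7*(74 - 2*(-4))/2 = -7*(74 + 8)/2 = -7/2*82 = -287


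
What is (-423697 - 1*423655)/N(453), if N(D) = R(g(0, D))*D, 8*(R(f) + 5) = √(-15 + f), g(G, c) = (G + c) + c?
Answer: 271152640/321177 + 20336448*√11/107059 ≈ 1474.3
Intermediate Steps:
g(G, c) = G + 2*c
R(f) = -5 + √(-15 + f)/8
N(D) = D*(-5 + √(-15 + 2*D)/8) (N(D) = (-5 + √(-15 + (0 + 2*D))/8)*D = (-5 + √(-15 + 2*D)/8)*D = D*(-5 + √(-15 + 2*D)/8))
(-423697 - 1*423655)/N(453) = (-423697 - 1*423655)/(((⅛)*453*(-40 + √(-15 + 2*453)))) = (-423697 - 423655)/(((⅛)*453*(-40 + √(-15 + 906)))) = -847352*8/(453*(-40 + √891)) = -847352*8/(453*(-40 + 9*√11)) = -847352/(-2265 + 4077*√11/8)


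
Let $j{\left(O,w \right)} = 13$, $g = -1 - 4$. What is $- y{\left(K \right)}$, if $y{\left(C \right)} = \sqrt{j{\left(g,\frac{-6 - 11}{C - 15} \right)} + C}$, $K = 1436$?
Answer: $- 3 \sqrt{161} \approx -38.066$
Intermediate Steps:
$g = -5$ ($g = -1 - 4 = -5$)
$y{\left(C \right)} = \sqrt{13 + C}$
$- y{\left(K \right)} = - \sqrt{13 + 1436} = - \sqrt{1449} = - 3 \sqrt{161}$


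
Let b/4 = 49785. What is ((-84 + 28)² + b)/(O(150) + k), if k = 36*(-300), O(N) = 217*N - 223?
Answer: 202276/21527 ≈ 9.3964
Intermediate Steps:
O(N) = -223 + 217*N
b = 199140 (b = 4*49785 = 199140)
k = -10800
((-84 + 28)² + b)/(O(150) + k) = ((-84 + 28)² + 199140)/((-223 + 217*150) - 10800) = ((-56)² + 199140)/((-223 + 32550) - 10800) = (3136 + 199140)/(32327 - 10800) = 202276/21527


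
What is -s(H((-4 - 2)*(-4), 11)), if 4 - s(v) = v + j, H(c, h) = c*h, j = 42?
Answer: 302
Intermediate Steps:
s(v) = -38 - v (s(v) = 4 - (v + 42) = 4 - (42 + v) = 4 + (-42 - v) = -38 - v)
-s(H((-4 - 2)*(-4), 11)) = -(-38 - (-4 - 2)*(-4)*11) = -(-38 - (-6*(-4))*11) = -(-38 - 24*11) = -(-38 - 1*264) = -(-38 - 264) = -1*(-302) = 302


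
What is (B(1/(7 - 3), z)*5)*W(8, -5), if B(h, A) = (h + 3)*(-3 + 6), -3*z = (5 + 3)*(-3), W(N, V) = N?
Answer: 390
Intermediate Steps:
z = 8 (z = -(5 + 3)*(-3)/3 = -8*(-3)/3 = -⅓*(-24) = 8)
B(h, A) = 9 + 3*h (B(h, A) = (3 + h)*3 = 9 + 3*h)
(B(1/(7 - 3), z)*5)*W(8, -5) = ((9 + 3/(7 - 3))*5)*8 = ((9 + 3/4)*5)*8 = ((9 + 3*(¼))*5)*8 = ((9 + ¾)*5)*8 = ((39/4)*5)*8 = (195/4)*8 = 390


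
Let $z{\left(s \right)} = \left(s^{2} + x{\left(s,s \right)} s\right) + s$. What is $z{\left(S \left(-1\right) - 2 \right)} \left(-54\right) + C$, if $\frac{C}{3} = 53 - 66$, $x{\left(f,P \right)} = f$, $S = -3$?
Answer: $-201$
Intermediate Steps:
$C = -39$ ($C = 3 \left(53 - 66\right) = 3 \left(-13\right) = -39$)
$z{\left(s \right)} = s + 2 s^{2}$ ($z{\left(s \right)} = \left(s^{2} + s s\right) + s = \left(s^{2} + s^{2}\right) + s = 2 s^{2} + s = s + 2 s^{2}$)
$z{\left(S \left(-1\right) - 2 \right)} \left(-54\right) + C = \left(\left(-3\right) \left(-1\right) - 2\right) \left(1 + 2 \left(\left(-3\right) \left(-1\right) - 2\right)\right) \left(-54\right) - 39 = \left(3 - 2\right) \left(1 + 2 \left(3 - 2\right)\right) \left(-54\right) - 39 = 1 \left(1 + 2 \cdot 1\right) \left(-54\right) - 39 = 1 \left(1 + 2\right) \left(-54\right) - 39 = 1 \cdot 3 \left(-54\right) - 39 = 3 \left(-54\right) - 39 = -162 - 39 = -201$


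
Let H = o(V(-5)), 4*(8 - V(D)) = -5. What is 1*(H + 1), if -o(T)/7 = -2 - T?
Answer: 319/4 ≈ 79.750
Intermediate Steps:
V(D) = 37/4 (V(D) = 8 - ¼*(-5) = 8 + 5/4 = 37/4)
o(T) = 14 + 7*T (o(T) = -7*(-2 - T) = 14 + 7*T)
H = 315/4 (H = 14 + 7*(37/4) = 14 + 259/4 = 315/4 ≈ 78.750)
1*(H + 1) = 1*(315/4 + 1) = 1*(319/4) = 319/4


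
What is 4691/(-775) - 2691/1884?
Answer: -3641123/486700 ≈ -7.4812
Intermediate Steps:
4691/(-775) - 2691/1884 = 4691*(-1/775) - 2691*1/1884 = -4691/775 - 897/628 = -3641123/486700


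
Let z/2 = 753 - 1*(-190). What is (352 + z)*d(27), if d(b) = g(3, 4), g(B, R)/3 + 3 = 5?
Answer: 13428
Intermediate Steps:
g(B, R) = 6 (g(B, R) = -9 + 3*5 = -9 + 15 = 6)
d(b) = 6
z = 1886 (z = 2*(753 - 1*(-190)) = 2*(753 + 190) = 2*943 = 1886)
(352 + z)*d(27) = (352 + 1886)*6 = 2238*6 = 13428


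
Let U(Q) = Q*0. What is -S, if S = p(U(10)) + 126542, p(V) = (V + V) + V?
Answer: -126542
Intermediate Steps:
U(Q) = 0
p(V) = 3*V (p(V) = 2*V + V = 3*V)
S = 126542 (S = 3*0 + 126542 = 0 + 126542 = 126542)
-S = -1*126542 = -126542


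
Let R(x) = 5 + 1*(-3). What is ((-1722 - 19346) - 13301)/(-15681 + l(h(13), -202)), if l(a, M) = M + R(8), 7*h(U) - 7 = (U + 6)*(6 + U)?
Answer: 34369/15881 ≈ 2.1642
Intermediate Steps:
h(U) = 1 + (6 + U)²/7 (h(U) = 1 + ((U + 6)*(6 + U))/7 = 1 + ((6 + U)*(6 + U))/7 = 1 + (6 + U)²/7)
R(x) = 2 (R(x) = 5 - 3 = 2)
l(a, M) = 2 + M (l(a, M) = M + 2 = 2 + M)
((-1722 - 19346) - 13301)/(-15681 + l(h(13), -202)) = ((-1722 - 19346) - 13301)/(-15681 + (2 - 202)) = (-21068 - 13301)/(-15681 - 200) = -34369/(-15881) = -34369*(-1/15881) = 34369/15881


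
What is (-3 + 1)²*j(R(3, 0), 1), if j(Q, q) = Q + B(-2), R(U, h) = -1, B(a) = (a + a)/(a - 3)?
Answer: -⅘ ≈ -0.80000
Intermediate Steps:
B(a) = 2*a/(-3 + a) (B(a) = (2*a)/(-3 + a) = 2*a/(-3 + a))
j(Q, q) = ⅘ + Q (j(Q, q) = Q + 2*(-2)/(-3 - 2) = Q + 2*(-2)/(-5) = Q + 2*(-2)*(-⅕) = Q + ⅘ = ⅘ + Q)
(-3 + 1)²*j(R(3, 0), 1) = (-3 + 1)²*(⅘ - 1) = (-2)²*(-⅕) = 4*(-⅕) = -⅘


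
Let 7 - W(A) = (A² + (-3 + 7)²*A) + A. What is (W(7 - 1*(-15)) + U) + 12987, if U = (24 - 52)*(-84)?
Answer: 14488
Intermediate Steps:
W(A) = 7 - A² - 17*A (W(A) = 7 - ((A² + (-3 + 7)²*A) + A) = 7 - ((A² + 4²*A) + A) = 7 - ((A² + 16*A) + A) = 7 - (A² + 17*A) = 7 + (-A² - 17*A) = 7 - A² - 17*A)
U = 2352 (U = -28*(-84) = 2352)
(W(7 - 1*(-15)) + U) + 12987 = ((7 - (7 - 1*(-15))² - 17*(7 - 1*(-15))) + 2352) + 12987 = ((7 - (7 + 15)² - 17*(7 + 15)) + 2352) + 12987 = ((7 - 1*22² - 17*22) + 2352) + 12987 = ((7 - 1*484 - 374) + 2352) + 12987 = ((7 - 484 - 374) + 2352) + 12987 = (-851 + 2352) + 12987 = 1501 + 12987 = 14488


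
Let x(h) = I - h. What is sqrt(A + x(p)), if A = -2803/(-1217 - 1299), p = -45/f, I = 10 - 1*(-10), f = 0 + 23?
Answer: sqrt(19314153883)/28934 ≈ 4.8032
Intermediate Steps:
f = 23
I = 20 (I = 10 + 10 = 20)
p = -45/23 ≈ -1.9565
x(h) = 20 - h
A = 2803/2516 (A = -2803/(-2516) = -2803*(-1/2516) = 2803/2516 ≈ 1.1141)
sqrt(A + x(p)) = sqrt(2803/2516 + (20 - 1*(-45/23))) = sqrt(2803/2516 + (20 + 45/23)) = sqrt(2803/2516 + 505/23) = sqrt(1335049/57868) = sqrt(19314153883)/28934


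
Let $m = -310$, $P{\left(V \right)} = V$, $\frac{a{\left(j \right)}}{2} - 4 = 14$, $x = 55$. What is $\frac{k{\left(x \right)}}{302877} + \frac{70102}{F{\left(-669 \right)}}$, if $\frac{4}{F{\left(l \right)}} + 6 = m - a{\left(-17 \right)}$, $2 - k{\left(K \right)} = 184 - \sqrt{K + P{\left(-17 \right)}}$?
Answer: $- \frac{1868440944134}{302877} + \frac{\sqrt{38}}{302877} \approx -6.169 \cdot 10^{6}$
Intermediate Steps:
$a{\left(j \right)} = 36$ ($a{\left(j \right)} = 8 + 2 \cdot 14 = 8 + 28 = 36$)
$k{\left(K \right)} = -182 + \sqrt{-17 + K}$ ($k{\left(K \right)} = 2 - \left(184 - \sqrt{K - 17}\right) = 2 - \left(184 - \sqrt{-17 + K}\right) = 2 + \left(-184 + \sqrt{-17 + K}\right) = -182 + \sqrt{-17 + K}$)
$F{\left(l \right)} = - \frac{1}{88}$ ($F{\left(l \right)} = \frac{4}{-6 - 346} = \frac{4}{-352} = 4 \left(- \frac{1}{352}\right) = - \frac{1}{88}$)
$\frac{k{\left(x \right)}}{302877} + \frac{70102}{F{\left(-669 \right)}} = \frac{-182 + \sqrt{-17 + 55}}{302877} + \frac{70102}{- \frac{1}{88}} = \left(-182 + \sqrt{38}\right) \frac{1}{302877} + 70102 \left(-88\right) = \left(- \frac{182}{302877} + \frac{\sqrt{38}}{302877}\right) - 6168976 = - \frac{1868440944134}{302877} + \frac{\sqrt{38}}{302877}$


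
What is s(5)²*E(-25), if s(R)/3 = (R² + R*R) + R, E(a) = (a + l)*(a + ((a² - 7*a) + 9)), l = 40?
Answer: 320166000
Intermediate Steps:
E(a) = (40 + a)*(9 + a² - 6*a) (E(a) = (a + 40)*(a + ((a² - 7*a) + 9)) = (40 + a)*(a + (9 + a² - 7*a)) = (40 + a)*(9 + a² - 6*a))
s(R) = 3*R + 6*R² (s(R) = 3*((R² + R*R) + R) = 3*((R² + R²) + R) = 3*(2*R² + R) = 3*(R + 2*R²) = 3*R + 6*R²)
s(5)²*E(-25) = (3*5*(1 + 2*5))²*(360 + (-25)³ - 231*(-25) + 34*(-25)²) = (3*5*(1 + 10))²*(360 - 15625 + 5775 + 34*625) = (3*5*11)²*(360 - 15625 + 5775 + 21250) = 165²*11760 = 27225*11760 = 320166000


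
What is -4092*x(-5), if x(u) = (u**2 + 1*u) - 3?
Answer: -69564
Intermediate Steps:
x(u) = -3 + u + u**2 (x(u) = (u**2 + u) - 3 = (u + u**2) - 3 = -3 + u + u**2)
-4092*x(-5) = -4092*(-3 - 5 + (-5)**2) = -4092*(-3 - 5 + 25) = -4092*17 = -69564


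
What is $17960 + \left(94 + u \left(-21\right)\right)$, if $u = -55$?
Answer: $19209$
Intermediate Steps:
$17960 + \left(94 + u \left(-21\right)\right) = 17960 + \left(94 - -1155\right) = 17960 + \left(94 + 1155\right) = 17960 + 1249 = 19209$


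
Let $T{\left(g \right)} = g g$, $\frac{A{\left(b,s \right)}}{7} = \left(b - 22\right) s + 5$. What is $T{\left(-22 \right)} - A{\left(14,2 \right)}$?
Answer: $561$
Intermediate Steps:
$A{\left(b,s \right)} = 35 + 7 s \left(-22 + b\right)$ ($A{\left(b,s \right)} = 7 \left(\left(b - 22\right) s + 5\right) = 7 \left(\left(-22 + b\right) s + 5\right) = 7 \left(s \left(-22 + b\right) + 5\right) = 7 \left(5 + s \left(-22 + b\right)\right) = 35 + 7 s \left(-22 + b\right)$)
$T{\left(g \right)} = g^{2}$
$T{\left(-22 \right)} - A{\left(14,2 \right)} = \left(-22\right)^{2} - \left(35 - 308 + 7 \cdot 14 \cdot 2\right) = 484 - \left(35 - 308 + 196\right) = 484 - -77 = 484 + 77 = 561$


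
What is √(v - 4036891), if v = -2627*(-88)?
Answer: I*√3805715 ≈ 1950.8*I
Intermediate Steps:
v = 231176
√(v - 4036891) = √(231176 - 4036891) = √(-3805715) = I*√3805715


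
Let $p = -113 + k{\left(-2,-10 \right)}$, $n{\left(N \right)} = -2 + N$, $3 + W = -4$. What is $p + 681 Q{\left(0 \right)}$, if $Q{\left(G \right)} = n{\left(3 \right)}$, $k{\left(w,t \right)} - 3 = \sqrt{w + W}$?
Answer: $571 + 3 i \approx 571.0 + 3.0 i$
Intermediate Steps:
$W = -7$ ($W = -3 - 4 = -7$)
$k{\left(w,t \right)} = 3 + \sqrt{-7 + w}$ ($k{\left(w,t \right)} = 3 + \sqrt{w - 7} = 3 + \sqrt{-7 + w}$)
$p = -110 + 3 i$ ($p = -113 + \left(3 + \sqrt{-7 - 2}\right) = -113 + \left(3 + \sqrt{-9}\right) = -113 + \left(3 + 3 i\right) = -110 + 3 i \approx -110.0 + 3.0 i$)
$Q{\left(G \right)} = 1$ ($Q{\left(G \right)} = -2 + 3 = 1$)
$p + 681 Q{\left(0 \right)} = \left(-110 + 3 i\right) + 681 \cdot 1 = \left(-110 + 3 i\right) + 681 = 571 + 3 i$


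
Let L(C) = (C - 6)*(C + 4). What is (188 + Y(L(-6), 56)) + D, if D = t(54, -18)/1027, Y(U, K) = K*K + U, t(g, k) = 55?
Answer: 3438451/1027 ≈ 3348.1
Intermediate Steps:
L(C) = (-6 + C)*(4 + C)
Y(U, K) = U + K² (Y(U, K) = K² + U = U + K²)
D = 55/1027 ≈ 0.053554
(188 + Y(L(-6), 56)) + D = (188 + ((-24 + (-6)² - 2*(-6)) + 56²)) + 55/1027 = (188 + ((-24 + 36 + 12) + 3136)) + 55/1027 = (188 + (24 + 3136)) + 55/1027 = (188 + 3160) + 55/1027 = 3348 + 55/1027 = 3438451/1027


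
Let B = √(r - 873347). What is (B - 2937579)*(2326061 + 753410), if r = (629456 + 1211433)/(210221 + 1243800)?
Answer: -9046189340709 + 3079471*I*√1846407523500477358/1454021 ≈ -9.0462e+12 + 2.8779e+9*I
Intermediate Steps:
r = 1840889/1454021 ≈ 1.2661
B = I*√1846407523500477358/1454021 (B = √(1840889/1454021 - 873347) = √(-1269863037398/1454021) = I*√1846407523500477358/1454021 ≈ 934.53*I)
(B - 2937579)*(2326061 + 753410) = (I*√1846407523500477358/1454021 - 2937579)*(2326061 + 753410) = (-2937579 + I*√1846407523500477358/1454021)*3079471 = -9046189340709 + 3079471*I*√1846407523500477358/1454021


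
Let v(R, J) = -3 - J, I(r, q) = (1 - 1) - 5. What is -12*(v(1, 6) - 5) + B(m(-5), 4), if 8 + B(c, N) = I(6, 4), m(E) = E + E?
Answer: 155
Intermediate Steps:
I(r, q) = -5 (I(r, q) = 0 - 5 = -5)
m(E) = 2*E
B(c, N) = -13 (B(c, N) = -8 - 5 = -13)
-12*(v(1, 6) - 5) + B(m(-5), 4) = -12*((-3 - 1*6) - 5) - 13 = -12*((-3 - 6) - 5) - 13 = -12*(-9 - 5) - 13 = -12*(-14) - 13 = 168 - 13 = 155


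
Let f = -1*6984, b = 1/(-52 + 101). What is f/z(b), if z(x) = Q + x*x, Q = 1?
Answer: -8384292/1201 ≈ -6981.1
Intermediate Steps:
b = 1/49 ≈ 0.020408
z(x) = 1 + x**2 (z(x) = 1 + x*x = 1 + x**2)
f = -6984
f/z(b) = -6984/(1 + (1/49)**2) = -6984/(1 + 1/2401) = -6984/2402/2401 = -6984*2401/2402 = -8384292/1201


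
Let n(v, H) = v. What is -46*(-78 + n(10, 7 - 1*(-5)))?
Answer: 3128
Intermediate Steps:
-46*(-78 + n(10, 7 - 1*(-5))) = -46*(-78 + 10) = -46*(-68) = 3128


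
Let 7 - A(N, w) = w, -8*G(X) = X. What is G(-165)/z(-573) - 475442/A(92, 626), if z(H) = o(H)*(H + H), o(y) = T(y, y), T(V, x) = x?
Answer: 832540814941/1083923472 ≈ 768.08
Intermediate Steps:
o(y) = y
G(X) = -X/8
A(N, w) = 7 - w
z(H) = 2*H**2 (z(H) = H*(H + H) = H*(2*H) = 2*H**2)
G(-165)/z(-573) - 475442/A(92, 626) = (-1/8*(-165))/((2*(-573)**2)) - 475442/(7 - 1*626) = 165/(8*((2*328329))) - 475442/(7 - 626) = (165/8)/656658 - 475442/(-619) = (165/8)*(1/656658) - 475442*(-1/619) = 55/1751088 + 475442/619 = 832540814941/1083923472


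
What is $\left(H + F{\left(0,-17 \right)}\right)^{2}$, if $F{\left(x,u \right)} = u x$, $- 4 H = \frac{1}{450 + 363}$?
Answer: $\frac{1}{10575504} \approx 9.4558 \cdot 10^{-8}$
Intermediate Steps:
$H = - \frac{1}{3252}$ ($H = - \frac{1}{4 \left(450 + 363\right)} = - \frac{1}{4 \cdot 813} = \left(- \frac{1}{4}\right) \frac{1}{813} = - \frac{1}{3252} \approx -0.0003075$)
$\left(H + F{\left(0,-17 \right)}\right)^{2} = \left(- \frac{1}{3252} - 0\right)^{2} = \left(- \frac{1}{3252} + 0\right)^{2} = \left(- \frac{1}{3252}\right)^{2} = \frac{1}{10575504}$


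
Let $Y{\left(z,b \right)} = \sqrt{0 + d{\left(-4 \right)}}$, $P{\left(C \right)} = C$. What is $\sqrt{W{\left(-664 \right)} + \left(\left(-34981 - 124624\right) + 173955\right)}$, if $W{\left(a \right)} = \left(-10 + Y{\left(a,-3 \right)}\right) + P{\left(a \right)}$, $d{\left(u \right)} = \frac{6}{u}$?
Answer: $\frac{\sqrt{54704 + 2 i \sqrt{6}}}{2} \approx 116.94 + 0.0052364 i$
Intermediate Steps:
$Y{\left(z,b \right)} = \frac{i \sqrt{6}}{2}$ ($Y{\left(z,b \right)} = \sqrt{0 + \frac{6}{-4}} = \sqrt{0 + 6 \left(- \frac{1}{4}\right)} = \sqrt{0 - \frac{3}{2}} = \sqrt{- \frac{3}{2}} = \frac{i \sqrt{6}}{2}$)
$W{\left(a \right)} = -10 + a + \frac{i \sqrt{6}}{2}$ ($W{\left(a \right)} = \left(-10 + \frac{i \sqrt{6}}{2}\right) + a = -10 + a + \frac{i \sqrt{6}}{2}$)
$\sqrt{W{\left(-664 \right)} + \left(\left(-34981 - 124624\right) + 173955\right)} = \sqrt{\left(-10 - 664 + \frac{i \sqrt{6}}{2}\right) + \left(\left(-34981 - 124624\right) + 173955\right)} = \sqrt{\left(-674 + \frac{i \sqrt{6}}{2}\right) + \left(\left(-34981 - 124624\right) + 173955\right)} = \sqrt{\left(-674 + \frac{i \sqrt{6}}{2}\right) + \left(-159605 + 173955\right)} = \sqrt{\left(-674 + \frac{i \sqrt{6}}{2}\right) + 14350} = \sqrt{13676 + \frac{i \sqrt{6}}{2}}$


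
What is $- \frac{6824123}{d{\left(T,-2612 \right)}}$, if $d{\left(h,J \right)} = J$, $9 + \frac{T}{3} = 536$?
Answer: $\frac{6824123}{2612} \approx 2612.6$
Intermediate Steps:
$T = 1581$ ($T = -27 + 3 \cdot 536 = -27 + 1608 = 1581$)
$- \frac{6824123}{d{\left(T,-2612 \right)}} = - \frac{6824123}{-2612} = \left(-6824123\right) \left(- \frac{1}{2612}\right) = \frac{6824123}{2612}$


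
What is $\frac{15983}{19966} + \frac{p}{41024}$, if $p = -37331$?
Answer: $- \frac{44832077}{409542592} \approx -0.10947$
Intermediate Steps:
$\frac{15983}{19966} + \frac{p}{41024} = \frac{15983}{19966} - \frac{37331}{41024} = - \frac{44832077}{409542592}$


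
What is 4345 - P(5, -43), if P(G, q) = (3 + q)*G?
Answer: 4545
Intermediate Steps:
P(G, q) = G*(3 + q)
4345 - P(5, -43) = 4345 - 5*(3 - 43) = 4345 - 5*(-40) = 4345 - 1*(-200) = 4345 + 200 = 4545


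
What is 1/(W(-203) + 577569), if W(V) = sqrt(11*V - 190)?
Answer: 577569/333585952184 - I*sqrt(2423)/333585952184 ≈ 1.7314e-6 - 1.4756e-10*I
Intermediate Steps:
W(V) = sqrt(-190 + 11*V)
1/(W(-203) + 577569) = 1/(sqrt(-190 + 11*(-203)) + 577569) = 1/(sqrt(-190 - 2233) + 577569) = 1/(sqrt(-2423) + 577569) = 1/(I*sqrt(2423) + 577569) = 1/(577569 + I*sqrt(2423))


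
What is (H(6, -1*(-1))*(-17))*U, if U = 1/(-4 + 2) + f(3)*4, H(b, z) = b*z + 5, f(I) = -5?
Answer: 7667/2 ≈ 3833.5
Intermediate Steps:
H(b, z) = 5 + b*z
U = -41/2 (U = 1/(-4 + 2) - 5*4 = 1/(-2) - 20 = -1/2 - 20 = -41/2 ≈ -20.500)
(H(6, -1*(-1))*(-17))*U = ((5 + 6*(-1*(-1)))*(-17))*(-41/2) = ((5 + 6*1)*(-17))*(-41/2) = ((5 + 6)*(-17))*(-41/2) = (11*(-17))*(-41/2) = -187*(-41/2) = 7667/2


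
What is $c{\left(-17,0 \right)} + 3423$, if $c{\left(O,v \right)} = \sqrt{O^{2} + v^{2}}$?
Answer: $3440$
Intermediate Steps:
$c{\left(-17,0 \right)} + 3423 = \sqrt{\left(-17\right)^{2} + 0^{2}} + 3423 = \sqrt{289 + 0} + 3423 = \sqrt{289} + 3423 = 17 + 3423 = 3440$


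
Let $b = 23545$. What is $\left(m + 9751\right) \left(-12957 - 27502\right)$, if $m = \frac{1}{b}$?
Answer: $- \frac{9288872408864}{23545} \approx -3.9452 \cdot 10^{8}$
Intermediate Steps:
$m = \frac{1}{23545} \approx 4.2472 \cdot 10^{-5}$
$\left(m + 9751\right) \left(-12957 - 27502\right) = \left(\frac{1}{23545} + 9751\right) \left(-12957 - 27502\right) = \frac{229587296}{23545} \left(-40459\right) = - \frac{9288872408864}{23545}$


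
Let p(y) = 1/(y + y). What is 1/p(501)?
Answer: 1002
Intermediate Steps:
p(y) = 1/(2*y)
1/p(501) = 1/((½)/501) = 1/((½)*(1/501)) = 1/(1/1002) = 1002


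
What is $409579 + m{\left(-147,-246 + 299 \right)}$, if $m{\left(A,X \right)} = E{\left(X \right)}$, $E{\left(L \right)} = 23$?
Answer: $409602$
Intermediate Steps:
$m{\left(A,X \right)} = 23$
$409579 + m{\left(-147,-246 + 299 \right)} = 409579 + 23 = 409602$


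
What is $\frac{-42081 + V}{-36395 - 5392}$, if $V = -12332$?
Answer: $\frac{54413}{41787} \approx 1.3022$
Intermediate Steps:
$\frac{-42081 + V}{-36395 - 5392} = \frac{-42081 - 12332}{-36395 - 5392} = - \frac{54413}{-41787} = \left(-54413\right) \left(- \frac{1}{41787}\right) = \frac{54413}{41787}$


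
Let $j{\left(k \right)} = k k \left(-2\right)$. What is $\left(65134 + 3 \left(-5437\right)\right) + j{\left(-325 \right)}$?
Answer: $-162427$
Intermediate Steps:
$j{\left(k \right)} = - 2 k^{2}$ ($j{\left(k \right)} = k^{2} \left(-2\right) = - 2 k^{2}$)
$\left(65134 + 3 \left(-5437\right)\right) + j{\left(-325 \right)} = \left(65134 + 3 \left(-5437\right)\right) - 2 \left(-325\right)^{2} = \left(65134 - 16311\right) - 211250 = 48823 - 211250 = -162427$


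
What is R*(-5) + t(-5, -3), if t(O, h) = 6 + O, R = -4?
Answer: 21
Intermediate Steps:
R*(-5) + t(-5, -3) = -4*(-5) + (6 - 5) = 20 + 1 = 21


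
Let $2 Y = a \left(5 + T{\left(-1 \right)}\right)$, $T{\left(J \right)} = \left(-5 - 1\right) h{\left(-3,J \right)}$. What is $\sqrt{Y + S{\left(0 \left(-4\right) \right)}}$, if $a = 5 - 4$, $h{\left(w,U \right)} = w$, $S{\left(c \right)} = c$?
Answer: $\frac{\sqrt{46}}{2} \approx 3.3912$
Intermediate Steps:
$a = 1$ ($a = 5 - 4 = 1$)
$T{\left(J \right)} = 18$ ($T{\left(J \right)} = \left(-5 - 1\right) \left(-3\right) = \left(-6\right) \left(-3\right) = 18$)
$Y = \frac{23}{2}$ ($Y = \frac{1 \left(5 + 18\right)}{2} = \frac{1 \cdot 23}{2} = \frac{1}{2} \cdot 23 = \frac{23}{2} \approx 11.5$)
$\sqrt{Y + S{\left(0 \left(-4\right) \right)}} = \sqrt{\frac{23}{2} + 0 \left(-4\right)} = \sqrt{\frac{23}{2} + 0} = \sqrt{\frac{23}{2}} = \frac{\sqrt{46}}{2}$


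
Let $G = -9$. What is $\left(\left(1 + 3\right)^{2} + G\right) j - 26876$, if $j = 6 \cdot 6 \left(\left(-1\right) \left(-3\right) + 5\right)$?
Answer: $-24860$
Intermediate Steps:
$j = 288$ ($j = 36 \left(3 + 5\right) = 36 \cdot 8 = 288$)
$\left(\left(1 + 3\right)^{2} + G\right) j - 26876 = \left(\left(1 + 3\right)^{2} - 9\right) 288 - 26876 = \left(4^{2} - 9\right) 288 - 26876 = \left(16 - 9\right) 288 - 26876 = 7 \cdot 288 - 26876 = 2016 - 26876 = -24860$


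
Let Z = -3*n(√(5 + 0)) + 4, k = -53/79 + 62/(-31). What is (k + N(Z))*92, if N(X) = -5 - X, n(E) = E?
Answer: -84824/79 + 276*√5 ≈ -456.57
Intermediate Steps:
k = -211/79 (k = -53*1/79 + 62*(-1/31) = -53/79 - 2 = -211/79 ≈ -2.6709)
Z = 4 - 3*√5 (Z = -3*√(5 + 0) + 4 = -3*√5 + 4 = 4 - 3*√5 ≈ -2.7082)
(k + N(Z))*92 = (-211/79 + (-5 - (4 - 3*√5)))*92 = (-211/79 + (-5 + (-4 + 3*√5)))*92 = (-211/79 + (-9 + 3*√5))*92 = (-922/79 + 3*√5)*92 = -84824/79 + 276*√5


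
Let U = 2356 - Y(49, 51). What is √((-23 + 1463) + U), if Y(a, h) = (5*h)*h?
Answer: I*√9209 ≈ 95.964*I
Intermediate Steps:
Y(a, h) = 5*h²
U = -10649 (U = 2356 - 5*51² = 2356 - 5*2601 = 2356 - 1*13005 = 2356 - 13005 = -10649)
√((-23 + 1463) + U) = √((-23 + 1463) - 10649) = √(1440 - 10649) = √(-9209) = I*√9209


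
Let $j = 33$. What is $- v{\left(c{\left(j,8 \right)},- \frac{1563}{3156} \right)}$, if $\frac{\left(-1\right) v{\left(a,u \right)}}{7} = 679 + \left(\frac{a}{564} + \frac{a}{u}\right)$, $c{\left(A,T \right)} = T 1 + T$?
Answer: $\frac{332561537}{73461} \approx 4527.0$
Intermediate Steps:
$c{\left(A,T \right)} = 2 T$ ($c{\left(A,T \right)} = T + T = 2 T$)
$v{\left(a,u \right)} = -4753 - \frac{7 a}{564} - \frac{7 a}{u}$ ($v{\left(a,u \right)} = - 7 \left(679 + \left(\frac{a}{564} + \frac{a}{u}\right)\right) = - 7 \left(679 + \frac{a}{564} + \frac{a}{u}\right) = -4753 - \frac{7 a}{564} - \frac{7 a}{u}$)
$- v{\left(c{\left(j,8 \right)},- \frac{1563}{3156} \right)} = - (-4753 - \frac{7 \cdot 2 \cdot 8}{564} - \frac{7 \cdot 2 \cdot 8}{\left(-1563\right) \frac{1}{3156}}) = - (-4753 - \frac{28}{141} - \frac{112}{\left(-1563\right) \frac{1}{3156}}) = - (-4753 - \frac{28}{141} - \frac{112}{- \frac{521}{1052}}) = - (-4753 - \frac{28}{141} - 112 \left(- \frac{1052}{521}\right)) = - (-4753 - \frac{28}{141} + \frac{117824}{521}) = \left(-1\right) \left(- \frac{332561537}{73461}\right) = \frac{332561537}{73461}$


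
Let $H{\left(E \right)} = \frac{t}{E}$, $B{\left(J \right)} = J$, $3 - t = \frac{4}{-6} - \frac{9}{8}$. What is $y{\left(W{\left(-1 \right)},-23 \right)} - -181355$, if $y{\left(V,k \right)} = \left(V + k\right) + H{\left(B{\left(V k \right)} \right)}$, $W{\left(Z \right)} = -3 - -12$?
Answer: $\frac{39169651}{216} \approx 1.8134 \cdot 10^{5}$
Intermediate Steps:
$t = \frac{115}{24}$ ($t = 3 - \left(\frac{4}{-6} - \frac{9}{8}\right) = 3 - \left(4 \left(- \frac{1}{6}\right) - \frac{9}{8}\right) = 3 - \left(- \frac{2}{3} - \frac{9}{8}\right) = 3 - - \frac{43}{24} = 3 + \frac{43}{24} = \frac{115}{24} \approx 4.7917$)
$W{\left(Z \right)} = 9$ ($W{\left(Z \right)} = -3 + 12 = 9$)
$H{\left(E \right)} = \frac{115}{24 E}$
$y{\left(V,k \right)} = V + k + \frac{115}{24 V k}$ ($y{\left(V,k \right)} = \left(V + k\right) + \frac{115}{24 V k} = V + k + \frac{115}{24 V k}$)
$y{\left(W{\left(-1 \right)},-23 \right)} - -181355 = \left(9 - 23 + \frac{115}{24 \cdot 9 \left(-23\right)}\right) - -181355 = \left(9 - 23 + \frac{115}{24} \cdot \frac{1}{9} \left(- \frac{1}{23}\right)\right) + 181355 = \left(9 - 23 - \frac{5}{216}\right) + 181355 = - \frac{3029}{216} + 181355 = \frac{39169651}{216}$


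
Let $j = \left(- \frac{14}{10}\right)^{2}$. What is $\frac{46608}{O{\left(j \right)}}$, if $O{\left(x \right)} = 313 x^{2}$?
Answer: $\frac{29130000}{751513} \approx 38.762$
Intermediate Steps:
$j = \frac{49}{25}$ ($j = \left(\left(-14\right) \frac{1}{10}\right)^{2} = \left(- \frac{7}{5}\right)^{2} = \frac{49}{25} \approx 1.96$)
$\frac{46608}{O{\left(j \right)}} = \frac{46608}{313 \left(\frac{49}{25}\right)^{2}} = \frac{46608}{313 \cdot \frac{2401}{625}} = \frac{46608}{\frac{751513}{625}} = 46608 \cdot \frac{625}{751513} = \frac{29130000}{751513}$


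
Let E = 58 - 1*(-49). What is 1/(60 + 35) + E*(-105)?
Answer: -1067324/95 ≈ -11235.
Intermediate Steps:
E = 107 (E = 58 + 49 = 107)
1/(60 + 35) + E*(-105) = 1/(60 + 35) + 107*(-105) = 1/95 - 11235 = -1067324/95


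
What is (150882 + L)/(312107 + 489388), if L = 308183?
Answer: 91813/160299 ≈ 0.57276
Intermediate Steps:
(150882 + L)/(312107 + 489388) = (150882 + 308183)/(312107 + 489388) = 459065/801495 = 459065*(1/801495) = 91813/160299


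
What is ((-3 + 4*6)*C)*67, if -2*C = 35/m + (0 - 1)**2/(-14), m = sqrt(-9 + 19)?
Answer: 201/4 - 9849*sqrt(10)/4 ≈ -7736.1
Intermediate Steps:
m = sqrt(10) ≈ 3.1623
C = 1/28 - 7*sqrt(10)/4 (C = -(35/(sqrt(10)) + (0 - 1)**2/(-14))/2 = -(35*(sqrt(10)/10) + (-1)**2*(-1/14))/2 = -(7*sqrt(10)/2 + 1*(-1/14))/2 = -(7*sqrt(10)/2 - 1/14)/2 = -(-1/14 + 7*sqrt(10)/2)/2 = 1/28 - 7*sqrt(10)/4 ≈ -5.4983)
((-3 + 4*6)*C)*67 = ((-3 + 4*6)*(1/28 - 7*sqrt(10)/4))*67 = ((-3 + 24)*(1/28 - 7*sqrt(10)/4))*67 = (21*(1/28 - 7*sqrt(10)/4))*67 = (3/4 - 147*sqrt(10)/4)*67 = 201/4 - 9849*sqrt(10)/4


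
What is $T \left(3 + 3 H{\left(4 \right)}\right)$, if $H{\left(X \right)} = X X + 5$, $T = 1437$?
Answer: $94842$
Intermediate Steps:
$H{\left(X \right)} = 5 + X^{2}$ ($H{\left(X \right)} = X^{2} + 5 = 5 + X^{2}$)
$T \left(3 + 3 H{\left(4 \right)}\right) = 1437 \left(3 + 3 \left(5 + 4^{2}\right)\right) = 1437 \left(3 + 3 \left(5 + 16\right)\right) = 1437 \left(3 + 3 \cdot 21\right) = 1437 \left(3 + 63\right) = 1437 \cdot 66 = 94842$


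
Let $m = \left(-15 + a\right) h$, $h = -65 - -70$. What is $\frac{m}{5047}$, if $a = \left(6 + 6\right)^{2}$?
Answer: $\frac{645}{5047} \approx 0.1278$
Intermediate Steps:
$h = 5$ ($h = -65 + 70 = 5$)
$a = 144$ ($a = 12^{2} = 144$)
$m = 645$ ($m = \left(-15 + 144\right) 5 = 129 \cdot 5 = 645$)
$\frac{m}{5047} = \frac{645}{5047}$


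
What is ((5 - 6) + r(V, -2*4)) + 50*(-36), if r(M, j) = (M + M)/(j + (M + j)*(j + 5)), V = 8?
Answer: -1803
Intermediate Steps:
r(M, j) = 2*M/(j + (5 + j)*(M + j)) (r(M, j) = (2*M)/(j + (M + j)*(5 + j)) = (2*M)/(j + (5 + j)*(M + j)) = 2*M/(j + (5 + j)*(M + j)))
((5 - 6) + r(V, -2*4)) + 50*(-36) = ((5 - 6) + 2*8/((-2*4)² + 5*8 + 6*(-2*4) + 8*(-2*4))) + 50*(-36) = (-1 + 2*8/((-8)² + 40 + 6*(-8) + 8*(-8))) - 1800 = (-1 + 2*8/(64 + 40 - 48 - 64)) - 1800 = (-1 + 2*8/(-8)) - 1800 = (-1 + 2*8*(-⅛)) - 1800 = (-1 - 2) - 1800 = -3 - 1800 = -1803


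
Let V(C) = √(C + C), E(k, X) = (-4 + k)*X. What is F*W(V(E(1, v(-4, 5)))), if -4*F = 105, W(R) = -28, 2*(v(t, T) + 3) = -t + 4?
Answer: 735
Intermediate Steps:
v(t, T) = -1 - t/2 (v(t, T) = -3 + (-t + 4)/2 = -3 + (4 - t)/2 = -3 + (2 - t/2) = -1 - t/2)
E(k, X) = X*(-4 + k)
V(C) = √2*√C (V(C) = √(2*C) = √2*√C)
F = -105/4 (F = -¼*105 = -105/4 ≈ -26.250)
F*W(V(E(1, v(-4, 5)))) = -105/4*(-28) = 735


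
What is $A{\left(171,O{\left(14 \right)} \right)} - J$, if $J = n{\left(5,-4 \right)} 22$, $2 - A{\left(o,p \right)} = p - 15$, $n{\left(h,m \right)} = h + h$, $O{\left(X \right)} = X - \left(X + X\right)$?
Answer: $-189$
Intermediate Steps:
$O{\left(X \right)} = - X$ ($O{\left(X \right)} = X - 2 X = - X$)
$n{\left(h,m \right)} = 2 h$
$A{\left(o,p \right)} = 17 - p$ ($A{\left(o,p \right)} = 2 - \left(p - 15\right) = 2 - \left(-15 + p\right) = 17 - p$)
$J = 220$ ($J = 2 \cdot 5 \cdot 22 = 10 \cdot 22 = 220$)
$A{\left(171,O{\left(14 \right)} \right)} - J = \left(17 - \left(-1\right) 14\right) - 220 = \left(17 - -14\right) - 220 = \left(17 + 14\right) - 220 = 31 - 220 = -189$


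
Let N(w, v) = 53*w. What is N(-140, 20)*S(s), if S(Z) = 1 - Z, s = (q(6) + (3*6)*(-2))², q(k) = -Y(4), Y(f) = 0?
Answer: 9608900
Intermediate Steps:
q(k) = 0 (q(k) = -1*0 = 0)
s = 1296 (s = (0 + (3*6)*(-2))² = (0 + 18*(-2))² = (0 - 36)² = (-36)² = 1296)
N(-140, 20)*S(s) = (53*(-140))*(1 - 1*1296) = -7420*(1 - 1296) = -7420*(-1295) = 9608900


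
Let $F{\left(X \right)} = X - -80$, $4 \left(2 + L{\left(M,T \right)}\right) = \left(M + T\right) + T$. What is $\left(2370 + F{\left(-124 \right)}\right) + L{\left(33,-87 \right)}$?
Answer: $\frac{9155}{4} \approx 2288.8$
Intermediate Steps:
$L{\left(M,T \right)} = -2 + \frac{T}{2} + \frac{M}{4}$ ($L{\left(M,T \right)} = -2 + \frac{\left(M + T\right) + T}{4} = -2 + \frac{M + 2 T}{4} = -2 + \left(\frac{T}{2} + \frac{M}{4}\right) = -2 + \frac{T}{2} + \frac{M}{4}$)
$F{\left(X \right)} = 80 + X$ ($F{\left(X \right)} = X + 80 = 80 + X$)
$\left(2370 + F{\left(-124 \right)}\right) + L{\left(33,-87 \right)} = \left(2370 + \left(80 - 124\right)\right) + \left(-2 + \frac{1}{2} \left(-87\right) + \frac{1}{4} \cdot 33\right) = \left(2370 - 44\right) - \frac{149}{4} = 2326 - \frac{149}{4} = \frac{9155}{4}$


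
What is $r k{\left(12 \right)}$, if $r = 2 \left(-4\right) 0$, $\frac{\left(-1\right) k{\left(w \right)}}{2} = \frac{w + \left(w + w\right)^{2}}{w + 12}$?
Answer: $0$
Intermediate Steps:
$k{\left(w \right)} = - \frac{2 \left(w + 4 w^{2}\right)}{12 + w}$ ($k{\left(w \right)} = - 2 \frac{w + \left(w + w\right)^{2}}{w + 12} = - 2 \frac{w + \left(2 w\right)^{2}}{12 + w} = - 2 \frac{w + 4 w^{2}}{12 + w} = - \frac{2 \left(w + 4 w^{2}\right)}{12 + w}$)
$r = 0$ ($r = \left(-8\right) 0 = 0$)
$r k{\left(12 \right)} = 0 \left(\left(-2\right) 12 \frac{1}{12 + 12} \left(1 + 4 \cdot 12\right)\right) = 0 \left(\left(-2\right) 12 \cdot \frac{1}{24} \left(1 + 48\right)\right) = 0 \left(\left(-2\right) 12 \cdot \frac{1}{24} \cdot 49\right) = 0 \left(-49\right) = 0$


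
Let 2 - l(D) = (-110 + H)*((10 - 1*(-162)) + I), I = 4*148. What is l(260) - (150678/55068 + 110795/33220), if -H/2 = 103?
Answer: 7360728491579/30489316 ≈ 2.4142e+5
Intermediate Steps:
H = -206 (H = -2*103 = -206)
I = 592
l(D) = 241426 (l(D) = 2 - (-110 - 206)*((10 - 1*(-162)) + 592) = 2 - (-316)*((10 + 162) + 592) = 2 - (-316)*(172 + 592) = 2 - (-316)*764 = 2 - 1*(-241424) = 2 + 241424 = 241426)
l(260) - (150678/55068 + 110795/33220) = 241426 - (150678/55068 + 110795/33220) = 241426 - (150678*(1/55068) + 110795*(1/33220)) = 241426 - (25113/9178 + 22159/6644) = 241426 - 1*185113037/30489316 = 241426 - 185113037/30489316 = 7360728491579/30489316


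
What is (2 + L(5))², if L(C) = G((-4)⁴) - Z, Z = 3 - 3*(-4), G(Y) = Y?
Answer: 59049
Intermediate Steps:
Z = 15 (Z = 3 + 12 = 15)
L(C) = 241 (L(C) = (-4)⁴ - 1*15 = 256 - 15 = 241)
(2 + L(5))² = (2 + 241)² = 243² = 59049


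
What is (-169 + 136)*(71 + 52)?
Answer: -4059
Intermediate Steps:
(-169 + 136)*(71 + 52) = -33*123 = -4059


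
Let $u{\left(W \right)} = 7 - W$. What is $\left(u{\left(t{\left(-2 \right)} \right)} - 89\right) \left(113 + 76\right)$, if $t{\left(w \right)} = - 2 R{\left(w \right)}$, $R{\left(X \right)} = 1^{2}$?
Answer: $-15120$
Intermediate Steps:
$R{\left(X \right)} = 1$
$t{\left(w \right)} = -2$ ($t{\left(w \right)} = \left(-2\right) 1 = -2$)
$\left(u{\left(t{\left(-2 \right)} \right)} - 89\right) \left(113 + 76\right) = \left(\left(7 - -2\right) - 89\right) \left(113 + 76\right) = \left(\left(7 + 2\right) - 89\right) 189 = \left(9 - 89\right) 189 = \left(-80\right) 189 = -15120$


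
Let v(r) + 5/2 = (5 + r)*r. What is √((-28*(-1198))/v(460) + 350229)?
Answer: √64094934369364685/427795 ≈ 591.80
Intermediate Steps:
v(r) = -5/2 + r*(5 + r) (v(r) = -5/2 + (5 + r)*r = -5/2 + r*(5 + r))
√((-28*(-1198))/v(460) + 350229) = √((-28*(-1198))/(-5/2 + 460² + 5*460) + 350229) = √(33544/(-5/2 + 211600 + 2300) + 350229) = √(33544/(427795/2) + 350229) = √(33544*(2/427795) + 350229) = √(67088/427795 + 350229) = √(149826282143/427795) = √64094934369364685/427795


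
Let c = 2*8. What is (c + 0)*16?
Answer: 256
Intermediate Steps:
c = 16
(c + 0)*16 = (16 + 0)*16 = 16*16 = 256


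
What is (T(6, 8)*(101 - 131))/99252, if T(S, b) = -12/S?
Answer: 5/8271 ≈ 0.00060452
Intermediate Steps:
(T(6, 8)*(101 - 131))/99252 = ((-12/6)*(101 - 131))/99252 = (-12*⅙*(-30))*(1/99252) = -2*(-30)*(1/99252) = 60*(1/99252) = 5/8271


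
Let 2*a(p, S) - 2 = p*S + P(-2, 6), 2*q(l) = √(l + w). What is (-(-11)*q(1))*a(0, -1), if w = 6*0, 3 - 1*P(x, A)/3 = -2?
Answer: 187/4 ≈ 46.750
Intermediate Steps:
P(x, A) = 15 (P(x, A) = 9 - 3*(-2) = 9 + 6 = 15)
w = 0
q(l) = √l/2 (q(l) = √(l + 0)/2 = √l/2)
a(p, S) = 17/2 + S*p/2 (a(p, S) = 1 + (p*S + 15)/2 = 1 + (S*p + 15)/2 = 1 + (15 + S*p)/2 = 1 + (15/2 + S*p/2) = 17/2 + S*p/2)
(-(-11)*q(1))*a(0, -1) = (-(-11)*√1/2)*(17/2 + (½)*(-1)*0) = (-(-11)*(½)*1)*(17/2 + 0) = -(-11)/2*(17/2) = -11*(-½)*(17/2) = (11/2)*(17/2) = 187/4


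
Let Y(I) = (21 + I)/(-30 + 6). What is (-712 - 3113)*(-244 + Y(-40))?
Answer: 7442175/8 ≈ 9.3027e+5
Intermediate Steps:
Y(I) = -7/8 - I/24 (Y(I) = (21 + I)/(-24) = (21 + I)*(-1/24) = -7/8 - I/24)
(-712 - 3113)*(-244 + Y(-40)) = (-712 - 3113)*(-244 + (-7/8 - 1/24*(-40))) = -3825*(-244 + (-7/8 + 5/3)) = -3825*(-244 + 19/24) = -3825*(-5837/24) = 7442175/8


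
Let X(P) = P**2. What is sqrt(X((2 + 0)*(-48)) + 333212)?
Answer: 2*sqrt(85607) ≈ 585.17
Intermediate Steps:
sqrt(X((2 + 0)*(-48)) + 333212) = sqrt(((2 + 0)*(-48))**2 + 333212) = sqrt((2*(-48))**2 + 333212) = sqrt((-96)**2 + 333212) = sqrt(9216 + 333212) = sqrt(342428) = 2*sqrt(85607)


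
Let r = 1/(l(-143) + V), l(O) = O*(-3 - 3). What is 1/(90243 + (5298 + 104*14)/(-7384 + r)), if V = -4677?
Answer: 28199497/2544781414245 ≈ 1.1081e-5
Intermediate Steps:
l(O) = -6*O (l(O) = O*(-6) = -6*O)
r = -1/3819 (r = 1/(-6*(-143) - 4677) = 1/(858 - 4677) = 1/(-3819) = -1/3819 ≈ -0.00026185)
1/(90243 + (5298 + 104*14)/(-7384 + r)) = 1/(90243 + (5298 + 104*14)/(-7384 - 1/3819)) = 1/(90243 + (5298 + 1456)/(-28199497/3819)) = 1/(90243 + 6754*(-3819/28199497)) = 1/(90243 - 25793526/28199497) = 1/(2544781414245/28199497) = 28199497/2544781414245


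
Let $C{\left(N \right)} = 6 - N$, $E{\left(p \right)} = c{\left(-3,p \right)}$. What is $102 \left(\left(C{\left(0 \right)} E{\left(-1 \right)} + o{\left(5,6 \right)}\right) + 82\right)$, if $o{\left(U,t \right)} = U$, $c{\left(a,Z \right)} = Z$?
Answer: $8262$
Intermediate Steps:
$E{\left(p \right)} = p$
$102 \left(\left(C{\left(0 \right)} E{\left(-1 \right)} + o{\left(5,6 \right)}\right) + 82\right) = 102 \left(\left(\left(6 - 0\right) \left(-1\right) + 5\right) + 82\right) = 102 \left(\left(\left(6 + 0\right) \left(-1\right) + 5\right) + 82\right) = 102 \left(\left(6 \left(-1\right) + 5\right) + 82\right) = 102 \left(\left(-6 + 5\right) + 82\right) = 102 \left(-1 + 82\right) = 102 \cdot 81 = 8262$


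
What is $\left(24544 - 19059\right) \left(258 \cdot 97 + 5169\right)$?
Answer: $165619575$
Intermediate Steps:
$\left(24544 - 19059\right) \left(258 \cdot 97 + 5169\right) = 5485 \left(25026 + 5169\right) = 5485 \cdot 30195 = 165619575$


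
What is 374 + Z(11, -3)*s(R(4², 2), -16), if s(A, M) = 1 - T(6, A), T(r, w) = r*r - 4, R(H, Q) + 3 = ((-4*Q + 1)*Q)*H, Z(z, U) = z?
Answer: 33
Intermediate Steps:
R(H, Q) = -3 + H*Q*(1 - 4*Q) (R(H, Q) = -3 + ((-4*Q + 1)*Q)*H = -3 + ((1 - 4*Q)*Q)*H = -3 + (Q*(1 - 4*Q))*H = -3 + H*Q*(1 - 4*Q))
T(r, w) = -4 + r² (T(r, w) = r² - 4 = -4 + r²)
s(A, M) = -31 (s(A, M) = 1 - (-4 + 6²) = 1 - (-4 + 36) = 1 - 1*32 = 1 - 32 = -31)
374 + Z(11, -3)*s(R(4², 2), -16) = 374 + 11*(-31) = 374 - 341 = 33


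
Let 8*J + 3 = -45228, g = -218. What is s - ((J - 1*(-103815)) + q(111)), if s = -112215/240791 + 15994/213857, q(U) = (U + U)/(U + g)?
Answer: -4326827326050611245/44079583799272 ≈ -98160.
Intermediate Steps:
q(U) = 2*U/(-218 + U) (q(U) = (U + U)/(U - 218) = (2*U)/(-218 + U) = 2*U/(-218 + U))
J = -45231/8 (J = -3/8 + (1/8)*(-45228) = -3/8 - 11307/2 = -45231/8 ≈ -5653.9)
s = -20146752001/51494840887 (s = -112215*1/240791 + 15994*(1/213857) = -112215/240791 + 15994/213857 = -20146752001/51494840887 ≈ -0.39124)
s - ((J - 1*(-103815)) + q(111)) = -20146752001/51494840887 - ((-45231/8 - 1*(-103815)) + 2*111/(-218 + 111)) = -20146752001/51494840887 - ((-45231/8 + 103815) + 2*111/(-107)) = -20146752001/51494840887 - (785289/8 + 2*111*(-1/107)) = -20146752001/51494840887 - (785289/8 - 222/107) = -20146752001/51494840887 - 1*84024147/856 = -20146752001/51494840887 - 84024147/856 = -4326827326050611245/44079583799272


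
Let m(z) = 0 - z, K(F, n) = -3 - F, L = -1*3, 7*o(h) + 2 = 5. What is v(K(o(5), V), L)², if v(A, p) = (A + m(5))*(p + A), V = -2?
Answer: 7049025/2401 ≈ 2935.9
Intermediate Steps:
o(h) = 3/7 (o(h) = -2/7 + (⅐)*5 = -2/7 + 5/7 = 3/7)
L = -3
m(z) = -z
v(A, p) = (-5 + A)*(A + p) (v(A, p) = (A - 1*5)*(p + A) = (A - 5)*(A + p) = (-5 + A)*(A + p))
v(K(o(5), V), L)² = ((-3 - 1*3/7)² - 5*(-3 - 1*3/7) - 5*(-3) + (-3 - 1*3/7)*(-3))² = ((-3 - 3/7)² - 5*(-3 - 3/7) + 15 + (-3 - 3/7)*(-3))² = ((-24/7)² - 5*(-24/7) + 15 - 24/7*(-3))² = (576/49 + 120/7 + 15 + 72/7)² = (2655/49)² = 7049025/2401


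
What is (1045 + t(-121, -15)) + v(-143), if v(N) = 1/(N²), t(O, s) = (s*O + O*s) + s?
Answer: 95292341/20449 ≈ 4660.0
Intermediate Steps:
t(O, s) = s + 2*O*s (t(O, s) = (O*s + O*s) + s = 2*O*s + s = s + 2*O*s)
v(N) = N⁻²
(1045 + t(-121, -15)) + v(-143) = (1045 - 15*(1 + 2*(-121))) + (-143)⁻² = (1045 - 15*(1 - 242)) + 1/20449 = (1045 - 15*(-241)) + 1/20449 = (1045 + 3615) + 1/20449 = 4660 + 1/20449 = 95292341/20449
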